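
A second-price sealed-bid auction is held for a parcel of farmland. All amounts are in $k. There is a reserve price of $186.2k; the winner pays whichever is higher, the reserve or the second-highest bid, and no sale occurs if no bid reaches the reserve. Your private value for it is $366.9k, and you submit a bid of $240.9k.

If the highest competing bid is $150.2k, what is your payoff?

Your bid $240.9k is the highest and exceeds the reserve.
Price = max(second-highest bid, reserve) = max($150.2k, $186.2k) = $186.2k.
Payoff = $366.9k − $186.2k = $180.7k.

$180.7k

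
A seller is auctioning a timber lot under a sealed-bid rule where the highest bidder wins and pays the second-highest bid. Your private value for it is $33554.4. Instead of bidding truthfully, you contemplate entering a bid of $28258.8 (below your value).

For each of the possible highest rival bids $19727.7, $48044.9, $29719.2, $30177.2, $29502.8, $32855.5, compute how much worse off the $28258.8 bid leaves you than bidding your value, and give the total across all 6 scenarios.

$11962.9

The deviation costs you only when the competing bid falls strictly between $28258.8 and $33554.4; elsewhere both bids give the same outcome.
$19727.7: outcomes coincide → loss $0.
$48044.9: outcomes coincide → loss $0.
$29719.2: truthful payoff $3835.2, deviation payoff $0 → loss $3835.2.
$30177.2: truthful payoff $3377.2, deviation payoff $0 → loss $3377.2.
$29502.8: truthful payoff $4051.6, deviation payoff $0 → loss $4051.6.
$32855.5: truthful payoff $698.9, deviation payoff $0 → loss $698.9.
Total loss = $3835.2 + $3377.2 + $4051.6 + $698.9 = $11962.9.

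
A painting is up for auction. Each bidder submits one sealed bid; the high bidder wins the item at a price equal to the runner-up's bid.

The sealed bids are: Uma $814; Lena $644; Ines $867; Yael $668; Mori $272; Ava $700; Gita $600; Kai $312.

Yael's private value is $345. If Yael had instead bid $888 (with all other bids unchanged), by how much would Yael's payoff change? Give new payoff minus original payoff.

The highest bid among the other bidders is $867; Yael's bid doesn't change that.
Original bid $668: Yael is not highest (top rival bid is $867); payoff $0.
Alternative bid $888: Yael is highest, pays the top rival bid $867; payoff $345 − $867 = −$522.
Change in payoff = −$522 − ($0) = −$522.

−$522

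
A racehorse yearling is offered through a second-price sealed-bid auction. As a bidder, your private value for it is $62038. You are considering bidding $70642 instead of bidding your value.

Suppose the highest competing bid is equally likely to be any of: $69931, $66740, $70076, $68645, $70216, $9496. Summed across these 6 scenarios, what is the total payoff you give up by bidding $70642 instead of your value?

The deviation costs you only when the competing bid falls strictly between $62038 and $70642; elsewhere both bids give the same outcome.
$69931: truthful payoff $0, deviation payoff −$7893 → loss $7893.
$66740: truthful payoff $0, deviation payoff −$4702 → loss $4702.
$70076: truthful payoff $0, deviation payoff −$8038 → loss $8038.
$68645: truthful payoff $0, deviation payoff −$6607 → loss $6607.
$70216: truthful payoff $0, deviation payoff −$8178 → loss $8178.
$9496: outcomes coincide → loss $0.
Total loss = $7893 + $4702 + $8038 + $6607 + $8178 = $35418.

$35418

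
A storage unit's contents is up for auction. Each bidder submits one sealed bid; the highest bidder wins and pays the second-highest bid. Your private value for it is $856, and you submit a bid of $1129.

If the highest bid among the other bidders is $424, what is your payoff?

Your bid $1129 exceeds the highest competing bid $424, so you win.
In a second-price auction the winner pays the second-highest bid, $424.
Payoff = value − price = $856 − $424 = $432.

$432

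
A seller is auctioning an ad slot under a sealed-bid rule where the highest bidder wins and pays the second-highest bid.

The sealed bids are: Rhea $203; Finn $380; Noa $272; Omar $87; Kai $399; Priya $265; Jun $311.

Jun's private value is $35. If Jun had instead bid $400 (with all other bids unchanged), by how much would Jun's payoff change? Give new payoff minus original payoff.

−$364

The highest bid among the other bidders is $399; Jun's bid doesn't change that.
Original bid $311: Jun is not highest (top rival bid is $399); payoff $0.
Alternative bid $400: Jun is highest, pays the top rival bid $399; payoff $35 − $399 = −$364.
Change in payoff = −$364 − ($0) = −$364.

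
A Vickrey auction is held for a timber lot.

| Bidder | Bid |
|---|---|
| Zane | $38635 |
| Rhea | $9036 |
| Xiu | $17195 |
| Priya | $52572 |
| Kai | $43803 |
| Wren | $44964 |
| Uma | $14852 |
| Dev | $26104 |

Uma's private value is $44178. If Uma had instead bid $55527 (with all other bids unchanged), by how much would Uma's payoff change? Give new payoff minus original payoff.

−$8394

The highest bid among the other bidders is $52572; Uma's bid doesn't change that.
Original bid $14852: Uma is not highest (top rival bid is $52572); payoff $0.
Alternative bid $55527: Uma is highest, pays the top rival bid $52572; payoff $44178 − $52572 = −$8394.
Change in payoff = −$8394 − ($0) = −$8394.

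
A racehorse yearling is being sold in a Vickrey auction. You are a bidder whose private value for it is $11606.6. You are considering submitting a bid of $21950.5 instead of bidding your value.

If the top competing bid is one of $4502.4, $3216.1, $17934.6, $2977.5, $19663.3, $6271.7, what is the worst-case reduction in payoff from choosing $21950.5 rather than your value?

$8056.7

$4502.4: same outcome either way → loss $0.
$3216.1: same outcome either way → loss $0.
$17934.6: truthful gives $0, deviation gives −$6328 → loss $6328.
$2977.5: same outcome either way → loss $0.
$19663.3: truthful gives $0, deviation gives −$8056.7 → loss $8056.7.
$6271.7: same outcome either way → loss $0.
Maximum loss: $8056.7.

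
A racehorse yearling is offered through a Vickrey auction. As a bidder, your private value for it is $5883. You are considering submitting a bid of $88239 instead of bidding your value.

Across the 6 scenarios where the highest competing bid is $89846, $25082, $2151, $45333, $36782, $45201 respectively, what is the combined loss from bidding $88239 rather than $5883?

$128866

The deviation costs you only when the competing bid falls strictly between $5883 and $88239; elsewhere both bids give the same outcome.
$89846: outcomes coincide → loss $0.
$25082: truthful payoff $0, deviation payoff −$19199 → loss $19199.
$2151: outcomes coincide → loss $0.
$45333: truthful payoff $0, deviation payoff −$39450 → loss $39450.
$36782: truthful payoff $0, deviation payoff −$30899 → loss $30899.
$45201: truthful payoff $0, deviation payoff −$39318 → loss $39318.
Total loss = $19199 + $39450 + $30899 + $39318 = $128866.
Because the price is fixed by the runner-up's bid, deviating from your value can only change a good outcome into a bad one — never the reverse.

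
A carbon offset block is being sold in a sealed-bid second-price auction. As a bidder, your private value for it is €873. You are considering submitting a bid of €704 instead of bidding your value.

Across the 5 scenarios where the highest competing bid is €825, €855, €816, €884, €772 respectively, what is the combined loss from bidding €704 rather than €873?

The deviation costs you only when the competing bid falls strictly between €704 and €873; elsewhere both bids give the same outcome.
€825: truthful payoff €48, deviation payoff €0 → loss €48.
€855: truthful payoff €18, deviation payoff €0 → loss €18.
€816: truthful payoff €57, deviation payoff €0 → loss €57.
€884: outcomes coincide → loss €0.
€772: truthful payoff €101, deviation payoff €0 → loss €101.
Total loss = €48 + €18 + €57 + €101 = €224.

€224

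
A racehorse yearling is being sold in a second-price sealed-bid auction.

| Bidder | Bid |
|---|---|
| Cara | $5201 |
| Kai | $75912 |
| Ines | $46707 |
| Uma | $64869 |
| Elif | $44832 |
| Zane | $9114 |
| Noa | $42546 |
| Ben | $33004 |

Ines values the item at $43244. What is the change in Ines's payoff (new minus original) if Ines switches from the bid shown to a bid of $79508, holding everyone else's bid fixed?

−$32668

The highest bid among the other bidders is $75912; Ines's bid doesn't change that.
Original bid $46707: Ines is not highest (top rival bid is $75912); payoff $0.
Alternative bid $79508: Ines is highest, pays the top rival bid $75912; payoff $43244 − $75912 = −$32668.
Change in payoff = −$32668 − ($0) = −$32668.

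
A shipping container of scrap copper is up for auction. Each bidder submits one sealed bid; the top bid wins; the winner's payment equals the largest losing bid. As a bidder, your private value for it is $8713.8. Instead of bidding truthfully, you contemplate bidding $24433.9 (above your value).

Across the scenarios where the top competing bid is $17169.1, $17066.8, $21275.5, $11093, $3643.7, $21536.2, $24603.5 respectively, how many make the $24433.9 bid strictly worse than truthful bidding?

The deviation hurts exactly when the highest competing bid lies strictly between $8713.8 and $24433.9 — overbidding then wins at a price above your value.
$17169.1: inside the interval → strictly worse (loss $8455.3).
$17066.8: inside the interval → strictly worse (loss $8353).
$21275.5: inside the interval → strictly worse (loss $12561.7).
$11093: inside the interval → strictly worse (loss $2379.2).
$3643.7: below both → same outcome either way.
$21536.2: inside the interval → strictly worse (loss $12822.4).
$24603.5: above both → same outcome either way.
Count: 5.

5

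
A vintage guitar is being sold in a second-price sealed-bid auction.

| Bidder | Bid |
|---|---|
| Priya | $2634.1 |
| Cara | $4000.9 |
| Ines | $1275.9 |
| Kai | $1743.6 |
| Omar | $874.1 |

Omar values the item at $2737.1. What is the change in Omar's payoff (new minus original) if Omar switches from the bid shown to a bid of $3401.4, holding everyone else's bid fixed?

The highest bid among the other bidders is $4000.9; Omar's bid doesn't change that.
Original bid $874.1: Omar is not highest (top rival bid is $4000.9); payoff $0.
Alternative bid $3401.4: Omar is not highest (top rival bid is $4000.9); payoff $0.
Change in payoff = $0 − ($0) = $0.

$0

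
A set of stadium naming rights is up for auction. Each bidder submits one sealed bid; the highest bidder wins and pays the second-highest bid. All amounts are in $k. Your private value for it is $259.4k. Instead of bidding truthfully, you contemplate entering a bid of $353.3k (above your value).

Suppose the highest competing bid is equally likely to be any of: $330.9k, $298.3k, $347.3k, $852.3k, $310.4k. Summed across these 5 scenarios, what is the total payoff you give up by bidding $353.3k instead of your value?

The deviation costs you only when the competing bid falls strictly between $259.4k and $353.3k; elsewhere both bids give the same outcome.
$330.9k: truthful payoff $0k, deviation payoff −$71.5k → loss $71.5k.
$298.3k: truthful payoff $0k, deviation payoff −$38.9k → loss $38.9k.
$347.3k: truthful payoff $0k, deviation payoff −$87.9k → loss $87.9k.
$852.3k: outcomes coincide → loss $0k.
$310.4k: truthful payoff $0k, deviation payoff −$51k → loss $51k.
Total loss = $71.5k + $38.9k + $87.9k + $51k = $249.3k.
Because the price is fixed by the runner-up's bid, deviating from your value can only change a good outcome into a bad one — never the reverse.

$249.3k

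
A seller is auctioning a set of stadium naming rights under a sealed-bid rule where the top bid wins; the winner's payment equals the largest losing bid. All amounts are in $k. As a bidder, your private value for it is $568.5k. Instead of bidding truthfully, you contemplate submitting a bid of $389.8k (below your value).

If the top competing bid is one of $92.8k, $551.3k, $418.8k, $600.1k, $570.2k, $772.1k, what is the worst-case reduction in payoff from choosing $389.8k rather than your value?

$149.7k

$92.8k: same outcome either way → loss $0k.
$551.3k: truthful gives $17.2k, deviation gives $0k → loss $17.2k.
$418.8k: truthful gives $149.7k, deviation gives $0k → loss $149.7k.
$600.1k: same outcome either way → loss $0k.
$570.2k: same outcome either way → loss $0k.
$772.1k: same outcome either way → loss $0k.
Maximum loss: $149.7k.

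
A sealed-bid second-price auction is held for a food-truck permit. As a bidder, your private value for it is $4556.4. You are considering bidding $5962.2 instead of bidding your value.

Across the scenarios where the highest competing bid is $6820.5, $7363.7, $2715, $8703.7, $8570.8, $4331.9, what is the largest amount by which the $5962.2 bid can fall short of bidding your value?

$6820.5: same outcome either way → loss $0.
$7363.7: same outcome either way → loss $0.
$2715: same outcome either way → loss $0.
$8703.7: same outcome either way → loss $0.
$8570.8: same outcome either way → loss $0.
$4331.9: same outcome either way → loss $0.
Maximum loss: $0.

$0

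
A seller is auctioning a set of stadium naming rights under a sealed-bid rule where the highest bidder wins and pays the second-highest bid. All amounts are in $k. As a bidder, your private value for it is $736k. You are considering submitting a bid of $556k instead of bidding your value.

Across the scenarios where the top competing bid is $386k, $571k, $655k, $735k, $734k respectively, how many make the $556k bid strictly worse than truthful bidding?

The deviation hurts exactly when the highest competing bid lies strictly between $556k and $736k — underbidding then forfeits a profitable win.
$386k: below both → same outcome either way.
$571k: inside the interval → strictly worse (loss $165k).
$655k: inside the interval → strictly worse (loss $81k).
$735k: inside the interval → strictly worse (loss $1k).
$734k: inside the interval → strictly worse (loss $2k).
Count: 4.

4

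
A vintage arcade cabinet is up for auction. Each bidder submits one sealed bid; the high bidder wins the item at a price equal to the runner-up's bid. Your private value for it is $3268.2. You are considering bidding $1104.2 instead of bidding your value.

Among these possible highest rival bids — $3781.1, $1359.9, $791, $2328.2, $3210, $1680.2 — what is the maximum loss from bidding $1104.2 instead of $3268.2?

$1908.3

$3781.1: same outcome either way → loss $0.
$1359.9: truthful gives $1908.3, deviation gives $0 → loss $1908.3.
$791: same outcome either way → loss $0.
$2328.2: truthful gives $940, deviation gives $0 → loss $940.
$3210: truthful gives $58.2, deviation gives $0 → loss $58.2.
$1680.2: truthful gives $1588, deviation gives $0 → loss $1588.
Maximum loss: $1908.3.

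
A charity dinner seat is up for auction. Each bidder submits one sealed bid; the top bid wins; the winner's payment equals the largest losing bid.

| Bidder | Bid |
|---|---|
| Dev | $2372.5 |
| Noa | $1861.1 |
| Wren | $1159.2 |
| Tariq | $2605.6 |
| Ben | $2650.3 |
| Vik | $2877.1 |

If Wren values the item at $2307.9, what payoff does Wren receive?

$0

Highest bid: Vik at $2877.1, so Vik wins.
Second-highest bid: Ben at $2650.3 — that is the price the winner pays.
Wren did not win, so Wren pays nothing and receives nothing: payoff $0.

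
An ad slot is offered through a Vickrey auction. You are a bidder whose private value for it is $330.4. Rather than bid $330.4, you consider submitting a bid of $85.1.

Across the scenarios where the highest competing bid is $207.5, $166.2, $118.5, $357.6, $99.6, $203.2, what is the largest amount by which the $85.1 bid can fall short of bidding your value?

$207.5: truthful gives $122.9, deviation gives $0 → loss $122.9.
$166.2: truthful gives $164.2, deviation gives $0 → loss $164.2.
$118.5: truthful gives $211.9, deviation gives $0 → loss $211.9.
$357.6: same outcome either way → loss $0.
$99.6: truthful gives $230.8, deviation gives $0 → loss $230.8.
$203.2: truthful gives $127.2, deviation gives $0 → loss $127.2.
Maximum loss: $230.8.

$230.8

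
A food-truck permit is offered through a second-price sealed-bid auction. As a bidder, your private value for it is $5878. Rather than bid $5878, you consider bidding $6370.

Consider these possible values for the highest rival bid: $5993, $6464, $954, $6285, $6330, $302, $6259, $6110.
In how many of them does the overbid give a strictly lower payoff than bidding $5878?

The deviation hurts exactly when the highest competing bid lies strictly between $5878 and $6370 — overbidding then wins at a price above your value.
$5993: inside the interval → strictly worse (loss $115).
$6464: above both → same outcome either way.
$954: below both → same outcome either way.
$6285: inside the interval → strictly worse (loss $407).
$6330: inside the interval → strictly worse (loss $452).
$302: below both → same outcome either way.
$6259: inside the interval → strictly worse (loss $381).
$6110: inside the interval → strictly worse (loss $232).
Count: 5.

5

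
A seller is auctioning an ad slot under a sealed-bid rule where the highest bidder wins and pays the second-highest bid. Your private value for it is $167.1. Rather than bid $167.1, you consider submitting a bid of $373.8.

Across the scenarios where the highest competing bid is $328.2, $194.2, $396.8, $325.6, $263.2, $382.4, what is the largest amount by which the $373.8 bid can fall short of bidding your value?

$161.1

$328.2: truthful gives $0, deviation gives −$161.1 → loss $161.1.
$194.2: truthful gives $0, deviation gives −$27.1 → loss $27.1.
$396.8: same outcome either way → loss $0.
$325.6: truthful gives $0, deviation gives −$158.5 → loss $158.5.
$263.2: truthful gives $0, deviation gives −$96.1 → loss $96.1.
$382.4: same outcome either way → loss $0.
Maximum loss: $161.1.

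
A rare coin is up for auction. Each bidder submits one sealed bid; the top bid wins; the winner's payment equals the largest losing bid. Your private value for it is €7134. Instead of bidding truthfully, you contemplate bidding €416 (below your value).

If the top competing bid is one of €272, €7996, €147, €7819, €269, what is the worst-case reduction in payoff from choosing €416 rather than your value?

€272: same outcome either way → loss €0.
€7996: same outcome either way → loss €0.
€147: same outcome either way → loss €0.
€7819: same outcome either way → loss €0.
€269: same outcome either way → loss €0.
Maximum loss: €0.

€0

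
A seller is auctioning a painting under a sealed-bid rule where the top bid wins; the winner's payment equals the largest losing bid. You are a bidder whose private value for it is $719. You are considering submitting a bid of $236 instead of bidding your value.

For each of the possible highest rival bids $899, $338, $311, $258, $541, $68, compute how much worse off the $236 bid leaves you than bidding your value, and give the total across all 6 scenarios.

$1428

The deviation costs you only when the competing bid falls strictly between $236 and $719; elsewhere both bids give the same outcome.
$899: outcomes coincide → loss $0.
$338: truthful payoff $381, deviation payoff $0 → loss $381.
$311: truthful payoff $408, deviation payoff $0 → loss $408.
$258: truthful payoff $461, deviation payoff $0 → loss $461.
$541: truthful payoff $178, deviation payoff $0 → loss $178.
$68: outcomes coincide → loss $0.
Total loss = $381 + $408 + $461 + $178 = $1428.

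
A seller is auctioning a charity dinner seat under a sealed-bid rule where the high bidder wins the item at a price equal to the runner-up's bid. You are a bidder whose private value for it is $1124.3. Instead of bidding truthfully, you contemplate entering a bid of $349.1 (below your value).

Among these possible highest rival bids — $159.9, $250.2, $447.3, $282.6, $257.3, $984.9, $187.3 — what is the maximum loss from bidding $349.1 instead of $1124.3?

$159.9: same outcome either way → loss $0.
$250.2: same outcome either way → loss $0.
$447.3: truthful gives $677, deviation gives $0 → loss $677.
$282.6: same outcome either way → loss $0.
$257.3: same outcome either way → loss $0.
$984.9: truthful gives $139.4, deviation gives $0 → loss $139.4.
$187.3: same outcome either way → loss $0.
Maximum loss: $677.

$677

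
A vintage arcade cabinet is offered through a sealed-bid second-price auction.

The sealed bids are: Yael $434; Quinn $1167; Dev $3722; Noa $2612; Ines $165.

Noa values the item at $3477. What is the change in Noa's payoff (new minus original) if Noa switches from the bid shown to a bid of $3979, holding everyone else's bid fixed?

−$245

The highest bid among the other bidders is $3722; Noa's bid doesn't change that.
Original bid $2612: Noa is not highest (top rival bid is $3722); payoff $0.
Alternative bid $3979: Noa is highest, pays the top rival bid $3722; payoff $3477 − $3722 = −$245.
Change in payoff = −$245 − ($0) = −$245.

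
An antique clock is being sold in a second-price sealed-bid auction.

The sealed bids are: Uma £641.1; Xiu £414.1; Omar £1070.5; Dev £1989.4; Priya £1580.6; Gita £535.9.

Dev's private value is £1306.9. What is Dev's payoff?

Highest bid: Dev at £1989.4, so Dev wins.
Second-highest bid: Priya at £1580.6 — that is the price the winner pays.
Dev's payoff = value − price = £1306.9 − £1580.6 = −£273.7.

−£273.7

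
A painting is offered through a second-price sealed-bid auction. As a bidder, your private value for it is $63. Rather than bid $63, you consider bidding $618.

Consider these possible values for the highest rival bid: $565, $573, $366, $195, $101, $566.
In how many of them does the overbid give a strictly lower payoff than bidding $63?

6

The deviation hurts exactly when the highest competing bid lies strictly between $63 and $618 — overbidding then wins at a price above your value.
$565: inside the interval → strictly worse (loss $502).
$573: inside the interval → strictly worse (loss $510).
$366: inside the interval → strictly worse (loss $303).
$195: inside the interval → strictly worse (loss $132).
$101: inside the interval → strictly worse (loss $38).
$566: inside the interval → strictly worse (loss $503).
Count: 6.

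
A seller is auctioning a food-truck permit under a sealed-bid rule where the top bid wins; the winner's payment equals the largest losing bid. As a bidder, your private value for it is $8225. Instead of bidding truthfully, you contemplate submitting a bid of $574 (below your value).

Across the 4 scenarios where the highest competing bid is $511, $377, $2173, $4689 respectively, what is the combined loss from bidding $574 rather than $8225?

$9588

The deviation costs you only when the competing bid falls strictly between $574 and $8225; elsewhere both bids give the same outcome.
$511: outcomes coincide → loss $0.
$377: outcomes coincide → loss $0.
$2173: truthful payoff $6052, deviation payoff $0 → loss $6052.
$4689: truthful payoff $3536, deviation payoff $0 → loss $3536.
Total loss = $6052 + $3536 = $9588.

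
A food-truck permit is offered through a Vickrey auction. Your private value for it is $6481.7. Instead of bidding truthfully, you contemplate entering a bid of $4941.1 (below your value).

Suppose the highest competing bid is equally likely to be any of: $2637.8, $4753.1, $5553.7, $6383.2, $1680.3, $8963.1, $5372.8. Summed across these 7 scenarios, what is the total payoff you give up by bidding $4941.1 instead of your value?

The deviation costs you only when the competing bid falls strictly between $4941.1 and $6481.7; elsewhere both bids give the same outcome.
$2637.8: outcomes coincide → loss $0.
$4753.1: outcomes coincide → loss $0.
$5553.7: truthful payoff $928, deviation payoff $0 → loss $928.
$6383.2: truthful payoff $98.5, deviation payoff $0 → loss $98.5.
$1680.3: outcomes coincide → loss $0.
$8963.1: outcomes coincide → loss $0.
$5372.8: truthful payoff $1108.9, deviation payoff $0 → loss $1108.9.
Total loss = $928 + $98.5 + $1108.9 = $2135.4.
Because the price is fixed by the runner-up's bid, deviating from your value can only change a good outcome into a bad one — never the reverse.

$2135.4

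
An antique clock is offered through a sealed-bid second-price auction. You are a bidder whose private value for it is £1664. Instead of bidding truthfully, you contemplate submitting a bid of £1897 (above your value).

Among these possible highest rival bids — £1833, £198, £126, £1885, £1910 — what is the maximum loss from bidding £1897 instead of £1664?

£221

£1833: truthful gives £0, deviation gives −£169 → loss £169.
£198: same outcome either way → loss £0.
£126: same outcome either way → loss £0.
£1885: truthful gives £0, deviation gives −£221 → loss £221.
£1910: same outcome either way → loss £0.
Maximum loss: £221.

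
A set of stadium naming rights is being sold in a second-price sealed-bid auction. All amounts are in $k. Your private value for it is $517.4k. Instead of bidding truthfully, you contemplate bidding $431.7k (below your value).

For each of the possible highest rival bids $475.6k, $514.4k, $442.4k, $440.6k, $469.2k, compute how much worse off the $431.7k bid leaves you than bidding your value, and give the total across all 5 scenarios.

The deviation costs you only when the competing bid falls strictly between $431.7k and $517.4k; elsewhere both bids give the same outcome.
$475.6k: truthful payoff $41.8k, deviation payoff $0k → loss $41.8k.
$514.4k: truthful payoff $3k, deviation payoff $0k → loss $3k.
$442.4k: truthful payoff $75k, deviation payoff $0k → loss $75k.
$440.6k: truthful payoff $76.8k, deviation payoff $0k → loss $76.8k.
$469.2k: truthful payoff $48.2k, deviation payoff $0k → loss $48.2k.
Total loss = $41.8k + $3k + $75k + $76.8k + $48.2k = $244.8k.
Because the price is fixed by the runner-up's bid, deviating from your value can only change a good outcome into a bad one — never the reverse.

$244.8k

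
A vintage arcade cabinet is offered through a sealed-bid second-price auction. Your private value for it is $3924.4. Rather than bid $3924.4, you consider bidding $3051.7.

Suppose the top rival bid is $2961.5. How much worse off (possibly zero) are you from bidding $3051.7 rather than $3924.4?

Bidding your value $3924.4: you win (since $3924.4 > $2961.5) and pay $2961.5. Payoff $962.9.
Bidding $3051.7: you win and pay $2961.5. Payoff $3924.4 − $2961.5 = $962.9.
Difference = $962.9 − $962.9 = $0; both bids lead to the same outcome because the competing bid is below both your value and your alternative bid.

$0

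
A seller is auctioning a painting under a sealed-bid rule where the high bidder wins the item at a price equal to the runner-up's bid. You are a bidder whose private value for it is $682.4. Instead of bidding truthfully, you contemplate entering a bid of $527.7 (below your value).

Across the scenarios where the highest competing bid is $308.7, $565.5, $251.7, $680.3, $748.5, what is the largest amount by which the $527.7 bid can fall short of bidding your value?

$308.7: same outcome either way → loss $0.
$565.5: truthful gives $116.9, deviation gives $0 → loss $116.9.
$251.7: same outcome either way → loss $0.
$680.3: truthful gives $2.1, deviation gives $0 → loss $2.1.
$748.5: same outcome either way → loss $0.
Maximum loss: $116.9.

$116.9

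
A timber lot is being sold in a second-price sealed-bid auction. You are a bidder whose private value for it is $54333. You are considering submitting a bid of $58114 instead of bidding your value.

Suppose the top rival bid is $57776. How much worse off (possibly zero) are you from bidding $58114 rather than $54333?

$3443

Bidding your value $54333: you lose (since $54333 < $57776). Payoff $0.
Bidding $58114: you win and pay $57776. Payoff $54333 − $57776 = −$3443.
The competing bid $57776 lies between your value and your inflated bid, so overbidding wins an item priced above your value.
Loss from deviating = $0 − (−$3443) = $3443.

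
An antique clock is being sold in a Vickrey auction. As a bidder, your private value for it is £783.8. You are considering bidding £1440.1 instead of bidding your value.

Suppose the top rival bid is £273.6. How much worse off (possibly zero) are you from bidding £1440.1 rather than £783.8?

£0

Bidding your value £783.8: you win (since £783.8 > £273.6) and pay £273.6. Payoff £510.2.
Bidding £1440.1: you win and pay £273.6. Payoff £783.8 − £273.6 = £510.2.
Difference = £510.2 − £510.2 = £0; both bids lead to the same outcome because the competing bid is below both your value and your alternative bid.
Because the price is fixed by the runner-up's bid, deviating from your value can only change a good outcome into a bad one — never the reverse.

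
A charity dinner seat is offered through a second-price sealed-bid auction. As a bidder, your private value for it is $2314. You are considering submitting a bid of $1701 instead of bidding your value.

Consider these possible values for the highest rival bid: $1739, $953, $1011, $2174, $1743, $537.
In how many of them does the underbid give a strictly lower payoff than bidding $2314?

3

The deviation hurts exactly when the highest competing bid lies strictly between $1701 and $2314 — underbidding then forfeits a profitable win.
$1739: inside the interval → strictly worse (loss $575).
$953: below both → same outcome either way.
$1011: below both → same outcome either way.
$2174: inside the interval → strictly worse (loss $140).
$1743: inside the interval → strictly worse (loss $571).
$537: below both → same outcome either way.
Count: 3.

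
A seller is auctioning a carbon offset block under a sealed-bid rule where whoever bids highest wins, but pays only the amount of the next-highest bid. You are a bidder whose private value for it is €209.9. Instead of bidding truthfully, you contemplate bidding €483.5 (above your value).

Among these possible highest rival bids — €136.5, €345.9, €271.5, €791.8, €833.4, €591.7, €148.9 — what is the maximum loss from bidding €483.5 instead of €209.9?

€136

€136.5: same outcome either way → loss €0.
€345.9: truthful gives €0, deviation gives −€136 → loss €136.
€271.5: truthful gives €0, deviation gives −€61.6 → loss €61.6.
€791.8: same outcome either way → loss €0.
€833.4: same outcome either way → loss €0.
€591.7: same outcome either way → loss €0.
€148.9: same outcome either way → loss €0.
Maximum loss: €136.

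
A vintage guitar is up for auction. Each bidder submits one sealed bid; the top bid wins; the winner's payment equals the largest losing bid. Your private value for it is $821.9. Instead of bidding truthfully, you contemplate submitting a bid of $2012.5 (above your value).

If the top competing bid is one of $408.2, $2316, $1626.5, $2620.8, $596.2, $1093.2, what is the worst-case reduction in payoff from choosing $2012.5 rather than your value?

$408.2: same outcome either way → loss $0.
$2316: same outcome either way → loss $0.
$1626.5: truthful gives $0, deviation gives −$804.6 → loss $804.6.
$2620.8: same outcome either way → loss $0.
$596.2: same outcome either way → loss $0.
$1093.2: truthful gives $0, deviation gives −$271.3 → loss $271.3.
Maximum loss: $804.6.

$804.6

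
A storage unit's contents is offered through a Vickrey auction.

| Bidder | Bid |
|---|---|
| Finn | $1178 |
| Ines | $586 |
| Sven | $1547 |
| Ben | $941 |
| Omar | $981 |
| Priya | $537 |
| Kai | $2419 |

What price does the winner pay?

$1547

Highest bid: Kai at $2419, so Kai wins.
Second-highest bid: Sven at $1547 — that is the price the winner pays.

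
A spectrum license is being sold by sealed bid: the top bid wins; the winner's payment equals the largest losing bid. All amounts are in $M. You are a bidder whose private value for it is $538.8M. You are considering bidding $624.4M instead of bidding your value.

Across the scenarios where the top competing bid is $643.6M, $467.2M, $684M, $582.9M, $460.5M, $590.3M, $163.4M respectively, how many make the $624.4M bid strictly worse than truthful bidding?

The deviation hurts exactly when the highest competing bid lies strictly between $538.8M and $624.4M — overbidding then wins at a price above your value.
$643.6M: above both → same outcome either way.
$467.2M: below both → same outcome either way.
$684M: above both → same outcome either way.
$582.9M: inside the interval → strictly worse (loss $44.1M).
$460.5M: below both → same outcome either way.
$590.3M: inside the interval → strictly worse (loss $51.5M).
$163.4M: below both → same outcome either way.
Count: 2.

2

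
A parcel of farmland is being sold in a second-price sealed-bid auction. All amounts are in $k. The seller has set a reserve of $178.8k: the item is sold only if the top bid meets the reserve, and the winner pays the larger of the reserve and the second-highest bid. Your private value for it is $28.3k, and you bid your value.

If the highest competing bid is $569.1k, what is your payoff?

Your bid $28.3k is below the highest competing bid $569.1k, so you lose. Payoff $0k.

$0k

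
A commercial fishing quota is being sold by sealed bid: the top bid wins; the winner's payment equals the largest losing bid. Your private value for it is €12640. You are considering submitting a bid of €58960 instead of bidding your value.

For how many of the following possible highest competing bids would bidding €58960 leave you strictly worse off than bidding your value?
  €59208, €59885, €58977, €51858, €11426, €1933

The deviation hurts exactly when the highest competing bid lies strictly between €12640 and €58960 — overbidding then wins at a price above your value.
€59208: above both → same outcome either way.
€59885: above both → same outcome either way.
€58977: above both → same outcome either way.
€51858: inside the interval → strictly worse (loss €39218).
€11426: below both → same outcome either way.
€1933: below both → same outcome either way.
Count: 1.

1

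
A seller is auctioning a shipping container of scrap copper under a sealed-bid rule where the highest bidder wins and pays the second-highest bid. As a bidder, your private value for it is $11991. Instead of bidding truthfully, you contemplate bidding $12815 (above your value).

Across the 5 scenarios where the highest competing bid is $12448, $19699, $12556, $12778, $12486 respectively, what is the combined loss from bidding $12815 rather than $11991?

$2304

The deviation costs you only when the competing bid falls strictly between $11991 and $12815; elsewhere both bids give the same outcome.
$12448: truthful payoff $0, deviation payoff −$457 → loss $457.
$19699: outcomes coincide → loss $0.
$12556: truthful payoff $0, deviation payoff −$565 → loss $565.
$12778: truthful payoff $0, deviation payoff −$787 → loss $787.
$12486: truthful payoff $0, deviation payoff −$495 → loss $495.
Total loss = $457 + $565 + $787 + $495 = $2304.
Because the price is fixed by the runner-up's bid, deviating from your value can only change a good outcome into a bad one — never the reverse.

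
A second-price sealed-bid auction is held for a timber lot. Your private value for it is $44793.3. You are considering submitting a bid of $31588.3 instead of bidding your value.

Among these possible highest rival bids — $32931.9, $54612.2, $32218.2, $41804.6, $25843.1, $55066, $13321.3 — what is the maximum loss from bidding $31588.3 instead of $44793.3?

$12575.1

$32931.9: truthful gives $11861.4, deviation gives $0 → loss $11861.4.
$54612.2: same outcome either way → loss $0.
$32218.2: truthful gives $12575.1, deviation gives $0 → loss $12575.1.
$41804.6: truthful gives $2988.7, deviation gives $0 → loss $2988.7.
$25843.1: same outcome either way → loss $0.
$55066: same outcome either way → loss $0.
$13321.3: same outcome either way → loss $0.
Maximum loss: $12575.1.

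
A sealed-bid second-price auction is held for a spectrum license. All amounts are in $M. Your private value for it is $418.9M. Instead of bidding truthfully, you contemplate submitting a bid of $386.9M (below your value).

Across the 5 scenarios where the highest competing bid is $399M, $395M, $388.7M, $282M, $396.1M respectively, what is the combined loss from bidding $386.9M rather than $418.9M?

$96.8M

The deviation costs you only when the competing bid falls strictly between $386.9M and $418.9M; elsewhere both bids give the same outcome.
$399M: truthful payoff $19.9M, deviation payoff $0M → loss $19.9M.
$395M: truthful payoff $23.9M, deviation payoff $0M → loss $23.9M.
$388.7M: truthful payoff $30.2M, deviation payoff $0M → loss $30.2M.
$282M: outcomes coincide → loss $0M.
$396.1M: truthful payoff $22.8M, deviation payoff $0M → loss $22.8M.
Total loss = $19.9M + $23.9M + $30.2M + $22.8M = $96.8M.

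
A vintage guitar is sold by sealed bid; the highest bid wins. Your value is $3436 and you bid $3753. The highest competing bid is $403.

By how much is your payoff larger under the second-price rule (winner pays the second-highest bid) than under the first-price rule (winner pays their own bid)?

$3350

You have the highest bid, so you win under either rule.
Second-price: pay $403 → payoff $3033.
First-price: pay your own bid $3753 → payoff −$317.
Difference = $3033 − (−$317) = $3350.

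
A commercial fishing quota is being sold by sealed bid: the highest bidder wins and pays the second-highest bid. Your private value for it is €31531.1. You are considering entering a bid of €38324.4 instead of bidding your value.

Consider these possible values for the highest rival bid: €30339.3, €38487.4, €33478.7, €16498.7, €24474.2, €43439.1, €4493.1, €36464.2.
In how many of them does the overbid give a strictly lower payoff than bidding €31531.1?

2

The deviation hurts exactly when the highest competing bid lies strictly between €31531.1 and €38324.4 — overbidding then wins at a price above your value.
€30339.3: below both → same outcome either way.
€38487.4: above both → same outcome either way.
€33478.7: inside the interval → strictly worse (loss €1947.6).
€16498.7: below both → same outcome either way.
€24474.2: below both → same outcome either way.
€43439.1: above both → same outcome either way.
€4493.1: below both → same outcome either way.
€36464.2: inside the interval → strictly worse (loss €4933.1).
Count: 2.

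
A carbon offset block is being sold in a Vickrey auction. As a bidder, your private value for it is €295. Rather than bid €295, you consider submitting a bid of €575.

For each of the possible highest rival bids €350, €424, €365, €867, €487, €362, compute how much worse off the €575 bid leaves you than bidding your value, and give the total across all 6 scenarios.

The deviation costs you only when the competing bid falls strictly between €295 and €575; elsewhere both bids give the same outcome.
€350: truthful payoff €0, deviation payoff −€55 → loss €55.
€424: truthful payoff €0, deviation payoff −€129 → loss €129.
€365: truthful payoff €0, deviation payoff −€70 → loss €70.
€867: outcomes coincide → loss €0.
€487: truthful payoff €0, deviation payoff −€192 → loss €192.
€362: truthful payoff €0, deviation payoff −€67 → loss €67.
Total loss = €55 + €129 + €70 + €192 + €67 = €513.

€513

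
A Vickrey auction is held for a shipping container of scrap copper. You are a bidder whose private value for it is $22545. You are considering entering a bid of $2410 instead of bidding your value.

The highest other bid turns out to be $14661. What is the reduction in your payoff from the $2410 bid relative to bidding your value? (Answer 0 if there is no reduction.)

Bidding your value $22545: you win (since $22545 > $14661) and pay $14661. Payoff $7884.
Bidding $2410: you lose. Payoff $0.
The competing bid $14661 lies between your shaded bid and your value, so underbidding forfeits an item you could have won at a profitable price.
Loss from deviating = $7884 − ($0) = $7884.

$7884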